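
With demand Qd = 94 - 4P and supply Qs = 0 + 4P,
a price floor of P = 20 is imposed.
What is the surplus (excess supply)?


At P = 20:
Qd = 94 - 4*20 = 14
Qs = 0 + 4*20 = 80
Surplus = Qs - Qd = 80 - 14 = 66

66


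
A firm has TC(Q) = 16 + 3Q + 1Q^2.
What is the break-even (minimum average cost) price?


AC(Q) = 16/Q + 3 + 1Q
To minimize: dAC/dQ = -16/Q^2 + 1 = 0
Q^2 = 16/1 = 16
Q* = 4
Min AC = 16/4 + 3 + 1*4
Min AC = 4 + 3 + 4 = 11

11


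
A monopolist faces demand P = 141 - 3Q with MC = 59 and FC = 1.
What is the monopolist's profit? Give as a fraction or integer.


MR = MC: 141 - 6Q = 59
Q* = 41/3
P* = 141 - 3*41/3 = 100
Profit = (P* - MC)*Q* - FC
= (100 - 59)*41/3 - 1
= 41*41/3 - 1
= 1681/3 - 1 = 1678/3

1678/3


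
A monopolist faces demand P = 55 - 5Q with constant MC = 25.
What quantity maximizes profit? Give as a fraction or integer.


TR = P*Q = (55 - 5Q)Q = 55Q - 5Q^2
MR = dTR/dQ = 55 - 10Q
Set MR = MC:
55 - 10Q = 25
30 = 10Q
Q* = 30/10 = 3

3


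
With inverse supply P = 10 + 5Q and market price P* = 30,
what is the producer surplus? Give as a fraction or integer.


Minimum supply price (at Q=0): P_min = 10
Quantity supplied at P* = 30:
Q* = (30 - 10)/5 = 4
PS = (1/2) * Q* * (P* - P_min)
PS = (1/2) * 4 * (30 - 10)
PS = (1/2) * 4 * 20 = 40

40


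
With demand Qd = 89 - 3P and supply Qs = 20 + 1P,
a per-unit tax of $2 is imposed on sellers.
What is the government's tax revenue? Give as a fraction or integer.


With tax on sellers, new supply: Qs' = 20 + 1(P - 2)
= 18 + 1P
New equilibrium quantity:
Q_new = 143/4
Tax revenue = tax * Q_new = 2 * 143/4 = 143/2

143/2


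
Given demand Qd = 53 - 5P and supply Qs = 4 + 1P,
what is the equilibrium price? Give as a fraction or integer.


At equilibrium, Qd = Qs.
53 - 5P = 4 + 1P
53 - 4 = 5P + 1P
49 = 6P
P* = 49/6 = 49/6

49/6


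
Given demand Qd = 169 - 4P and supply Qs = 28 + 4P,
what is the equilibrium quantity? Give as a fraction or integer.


First find equilibrium price:
169 - 4P = 28 + 4P
P* = 141/8 = 141/8
Then substitute into demand:
Q* = 169 - 4 * 141/8 = 197/2

197/2


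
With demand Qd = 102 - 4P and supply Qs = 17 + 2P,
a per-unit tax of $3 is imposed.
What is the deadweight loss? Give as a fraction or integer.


Pre-tax equilibrium quantity: Q* = 136/3
Post-tax equilibrium quantity: Q_tax = 124/3
Reduction in quantity: Q* - Q_tax = 4
DWL = (1/2) * tax * (Q* - Q_tax)
DWL = (1/2) * 3 * 4 = 6

6


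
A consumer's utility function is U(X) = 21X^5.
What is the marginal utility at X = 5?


MU = dU/dX = 21*5*X^(5-1)
MU = 105*X^4
At X = 5:
MU = 105 * 5^4
MU = 105 * 625 = 65625

65625


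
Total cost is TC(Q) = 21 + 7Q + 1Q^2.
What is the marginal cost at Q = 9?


MC = dTC/dQ = 7 + 2*1*Q
At Q = 9:
MC = 7 + 2*9
MC = 7 + 18 = 25

25


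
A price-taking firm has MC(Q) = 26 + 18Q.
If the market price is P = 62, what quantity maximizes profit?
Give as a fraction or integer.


In perfect competition, profit is maximized where P = MC.
62 = 26 + 18Q
36 = 18Q
Q* = 36/18 = 2

2


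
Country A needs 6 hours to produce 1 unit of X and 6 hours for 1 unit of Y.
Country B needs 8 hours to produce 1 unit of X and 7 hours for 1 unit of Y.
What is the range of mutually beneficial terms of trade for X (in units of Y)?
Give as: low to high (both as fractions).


Opportunity cost of X for Country A = hours_X / hours_Y = 6/6 = 1 units of Y
Opportunity cost of X for Country B = hours_X / hours_Y = 8/7 = 8/7 units of Y
Terms of trade must be between the two opportunity costs.
Range: 1 to 8/7

1 to 8/7


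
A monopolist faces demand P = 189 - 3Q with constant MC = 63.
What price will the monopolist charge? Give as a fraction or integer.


MR = 189 - 6Q
Set MR = MC: 189 - 6Q = 63
Q* = 21
Substitute into demand:
P* = 189 - 3*21 = 126

126


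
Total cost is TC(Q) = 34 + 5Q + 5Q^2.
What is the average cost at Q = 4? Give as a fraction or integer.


TC(4) = 34 + 5*4 + 5*4^2
TC(4) = 34 + 20 + 80 = 134
AC = TC/Q = 134/4 = 67/2

67/2


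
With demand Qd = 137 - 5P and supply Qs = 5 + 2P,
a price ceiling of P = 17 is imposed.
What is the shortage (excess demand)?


At P = 17:
Qd = 137 - 5*17 = 52
Qs = 5 + 2*17 = 39
Shortage = Qd - Qs = 52 - 39 = 13

13


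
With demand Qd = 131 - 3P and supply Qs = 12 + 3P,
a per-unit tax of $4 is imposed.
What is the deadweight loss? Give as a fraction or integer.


Pre-tax equilibrium quantity: Q* = 143/2
Post-tax equilibrium quantity: Q_tax = 131/2
Reduction in quantity: Q* - Q_tax = 6
DWL = (1/2) * tax * (Q* - Q_tax)
DWL = (1/2) * 4 * 6 = 12

12


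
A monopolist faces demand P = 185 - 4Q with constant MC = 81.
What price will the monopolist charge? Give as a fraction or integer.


MR = 185 - 8Q
Set MR = MC: 185 - 8Q = 81
Q* = 13
Substitute into demand:
P* = 185 - 4*13 = 133

133


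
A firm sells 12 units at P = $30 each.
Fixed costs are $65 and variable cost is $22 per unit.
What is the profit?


Total Revenue = P * Q = 30 * 12 = $360
Total Cost = FC + VC*Q = 65 + 22*12 = $329
Profit = TR - TC = 360 - 329 = $31

$31


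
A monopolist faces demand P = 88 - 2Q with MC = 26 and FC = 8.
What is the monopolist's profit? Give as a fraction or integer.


MR = MC: 88 - 4Q = 26
Q* = 31/2
P* = 88 - 2*31/2 = 57
Profit = (P* - MC)*Q* - FC
= (57 - 26)*31/2 - 8
= 31*31/2 - 8
= 961/2 - 8 = 945/2

945/2


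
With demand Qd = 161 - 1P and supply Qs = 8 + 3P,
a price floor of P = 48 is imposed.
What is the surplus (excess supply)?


At P = 48:
Qd = 161 - 1*48 = 113
Qs = 8 + 3*48 = 152
Surplus = Qs - Qd = 152 - 113 = 39

39


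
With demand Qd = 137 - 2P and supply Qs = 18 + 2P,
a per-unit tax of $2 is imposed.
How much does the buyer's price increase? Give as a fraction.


With a per-unit tax, the buyer's price increase depends on relative slopes.
Supply slope: d = 2, Demand slope: b = 2
Buyer's price increase = d * tax / (b + d)
= 2 * 2 / (2 + 2)
= 4 / 4 = 1

1


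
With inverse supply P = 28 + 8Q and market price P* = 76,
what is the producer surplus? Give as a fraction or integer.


Minimum supply price (at Q=0): P_min = 28
Quantity supplied at P* = 76:
Q* = (76 - 28)/8 = 6
PS = (1/2) * Q* * (P* - P_min)
PS = (1/2) * 6 * (76 - 28)
PS = (1/2) * 6 * 48 = 144

144


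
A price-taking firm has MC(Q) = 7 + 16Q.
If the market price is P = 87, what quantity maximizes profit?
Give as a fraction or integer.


In perfect competition, profit is maximized where P = MC.
87 = 7 + 16Q
80 = 16Q
Q* = 80/16 = 5

5


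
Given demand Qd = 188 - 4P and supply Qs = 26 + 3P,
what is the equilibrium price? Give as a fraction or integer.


At equilibrium, Qd = Qs.
188 - 4P = 26 + 3P
188 - 26 = 4P + 3P
162 = 7P
P* = 162/7 = 162/7

162/7


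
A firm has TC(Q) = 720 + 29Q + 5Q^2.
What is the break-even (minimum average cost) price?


AC(Q) = 720/Q + 29 + 5Q
To minimize: dAC/dQ = -720/Q^2 + 5 = 0
Q^2 = 720/5 = 144
Q* = 12
Min AC = 720/12 + 29 + 5*12
Min AC = 60 + 29 + 60 = 149

149


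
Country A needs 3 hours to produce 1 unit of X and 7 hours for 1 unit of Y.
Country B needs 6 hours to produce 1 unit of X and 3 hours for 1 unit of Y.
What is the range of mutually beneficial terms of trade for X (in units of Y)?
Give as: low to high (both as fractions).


Opportunity cost of X for Country A = hours_X / hours_Y = 3/7 = 3/7 units of Y
Opportunity cost of X for Country B = hours_X / hours_Y = 6/3 = 2 units of Y
Terms of trade must be between the two opportunity costs.
Range: 3/7 to 2

3/7 to 2


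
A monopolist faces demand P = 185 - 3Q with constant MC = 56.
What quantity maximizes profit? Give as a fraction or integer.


TR = P*Q = (185 - 3Q)Q = 185Q - 3Q^2
MR = dTR/dQ = 185 - 6Q
Set MR = MC:
185 - 6Q = 56
129 = 6Q
Q* = 129/6 = 43/2

43/2


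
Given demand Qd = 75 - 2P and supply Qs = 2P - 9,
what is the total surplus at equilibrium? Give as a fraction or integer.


Find equilibrium: 75 - 2P = 2P - 9
75 + 9 = 4P
P* = 84/4 = 21
Q* = 2*21 - 9 = 33
Inverse demand: P = 75/2 - Q/2, so P_max = 75/2
Inverse supply: P = 9/2 + Q/2, so P_min = 9/2
CS = (1/2) * 33 * (75/2 - 21) = 1089/4
PS = (1/2) * 33 * (21 - 9/2) = 1089/4
TS = CS + PS = 1089/4 + 1089/4 = 1089/2

1089/2


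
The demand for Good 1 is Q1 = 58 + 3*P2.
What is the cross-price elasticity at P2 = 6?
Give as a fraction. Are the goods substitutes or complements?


dQ1/dP2 = 3
At P2 = 6: Q1 = 58 + 3*6 = 76
Exy = (dQ1/dP2)(P2/Q1) = 3 * 6 / 76 = 9/38
Since Exy > 0, the goods are substitutes.

9/38 (substitutes)


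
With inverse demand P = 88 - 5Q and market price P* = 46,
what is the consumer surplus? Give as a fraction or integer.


Maximum willingness to pay (at Q=0): P_max = 88
Quantity demanded at P* = 46:
Q* = (88 - 46)/5 = 42/5
CS = (1/2) * Q* * (P_max - P*)
CS = (1/2) * 42/5 * (88 - 46)
CS = (1/2) * 42/5 * 42 = 882/5

882/5


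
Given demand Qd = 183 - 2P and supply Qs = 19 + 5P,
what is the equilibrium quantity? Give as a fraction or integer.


First find equilibrium price:
183 - 2P = 19 + 5P
P* = 164/7 = 164/7
Then substitute into demand:
Q* = 183 - 2 * 164/7 = 953/7

953/7


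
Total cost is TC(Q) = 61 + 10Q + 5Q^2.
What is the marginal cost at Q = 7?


MC = dTC/dQ = 10 + 2*5*Q
At Q = 7:
MC = 10 + 10*7
MC = 10 + 70 = 80

80


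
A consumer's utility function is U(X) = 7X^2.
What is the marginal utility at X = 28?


MU = dU/dX = 7*2*X^(2-1)
MU = 14*X^1
At X = 28:
MU = 14 * 28^1
MU = 14 * 28 = 392

392


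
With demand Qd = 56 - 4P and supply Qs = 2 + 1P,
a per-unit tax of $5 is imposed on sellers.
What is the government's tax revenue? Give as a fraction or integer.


With tax on sellers, new supply: Qs' = 2 + 1(P - 5)
= 1P - 3
New equilibrium quantity:
Q_new = 44/5
Tax revenue = tax * Q_new = 5 * 44/5 = 44

44


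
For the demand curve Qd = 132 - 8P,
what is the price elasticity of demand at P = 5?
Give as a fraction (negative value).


dQ/dP = -8
At P = 5: Q = 132 - 8*5 = 92
E = (dQ/dP)(P/Q) = (-8)(5/92) = -10/23

-10/23


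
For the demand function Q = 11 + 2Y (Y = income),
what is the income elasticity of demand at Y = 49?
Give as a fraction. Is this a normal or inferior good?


dQ/dY = 2
At Y = 49: Q = 11 + 2*49 = 109
Ey = (dQ/dY)(Y/Q) = 2 * 49 / 109 = 98/109
Since Ey > 0, this is a normal good.

98/109 (normal good)


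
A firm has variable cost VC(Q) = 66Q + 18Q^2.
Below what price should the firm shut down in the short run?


AVC(Q) = VC(Q)/Q = 66 + 18Q
AVC is increasing in Q, so minimum AVC is at Q -> 0+.
Min AVC = 66
The firm should shut down if P < 66.

66


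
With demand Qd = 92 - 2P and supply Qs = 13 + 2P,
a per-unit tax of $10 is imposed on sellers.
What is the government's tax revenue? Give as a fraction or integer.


With tax on sellers, new supply: Qs' = 13 + 2(P - 10)
= 2P - 7
New equilibrium quantity:
Q_new = 85/2
Tax revenue = tax * Q_new = 10 * 85/2 = 425

425


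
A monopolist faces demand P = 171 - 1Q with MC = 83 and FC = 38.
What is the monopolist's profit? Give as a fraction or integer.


MR = MC: 171 - 2Q = 83
Q* = 44
P* = 171 - 1*44 = 127
Profit = (P* - MC)*Q* - FC
= (127 - 83)*44 - 38
= 44*44 - 38
= 1936 - 38 = 1898

1898


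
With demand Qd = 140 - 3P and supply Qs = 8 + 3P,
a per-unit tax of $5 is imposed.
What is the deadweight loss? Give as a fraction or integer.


Pre-tax equilibrium quantity: Q* = 74
Post-tax equilibrium quantity: Q_tax = 133/2
Reduction in quantity: Q* - Q_tax = 15/2
DWL = (1/2) * tax * (Q* - Q_tax)
DWL = (1/2) * 5 * 15/2 = 75/4

75/4


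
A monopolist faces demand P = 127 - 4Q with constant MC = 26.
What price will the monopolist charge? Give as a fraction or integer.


MR = 127 - 8Q
Set MR = MC: 127 - 8Q = 26
Q* = 101/8
Substitute into demand:
P* = 127 - 4*101/8 = 153/2

153/2


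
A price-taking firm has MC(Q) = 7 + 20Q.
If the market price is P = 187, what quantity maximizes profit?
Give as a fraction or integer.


In perfect competition, profit is maximized where P = MC.
187 = 7 + 20Q
180 = 20Q
Q* = 180/20 = 9

9


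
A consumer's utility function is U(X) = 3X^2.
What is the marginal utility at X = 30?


MU = dU/dX = 3*2*X^(2-1)
MU = 6*X^1
At X = 30:
MU = 6 * 30^1
MU = 6 * 30 = 180

180


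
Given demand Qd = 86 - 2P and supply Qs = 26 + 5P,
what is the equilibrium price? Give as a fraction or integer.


At equilibrium, Qd = Qs.
86 - 2P = 26 + 5P
86 - 26 = 2P + 5P
60 = 7P
P* = 60/7 = 60/7

60/7


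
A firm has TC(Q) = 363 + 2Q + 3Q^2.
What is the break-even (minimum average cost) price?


AC(Q) = 363/Q + 2 + 3Q
To minimize: dAC/dQ = -363/Q^2 + 3 = 0
Q^2 = 363/3 = 121
Q* = 11
Min AC = 363/11 + 2 + 3*11
Min AC = 33 + 2 + 33 = 68

68


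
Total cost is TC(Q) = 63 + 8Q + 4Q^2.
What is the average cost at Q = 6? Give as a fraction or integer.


TC(6) = 63 + 8*6 + 4*6^2
TC(6) = 63 + 48 + 144 = 255
AC = TC/Q = 255/6 = 85/2

85/2


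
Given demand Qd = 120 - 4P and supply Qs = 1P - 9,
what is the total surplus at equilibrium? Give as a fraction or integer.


Find equilibrium: 120 - 4P = 1P - 9
120 + 9 = 5P
P* = 129/5 = 129/5
Q* = 1*129/5 - 9 = 84/5
Inverse demand: P = 30 - Q/4, so P_max = 30
Inverse supply: P = 9 + Q/1, so P_min = 9
CS = (1/2) * 84/5 * (30 - 129/5) = 882/25
PS = (1/2) * 84/5 * (129/5 - 9) = 3528/25
TS = CS + PS = 882/25 + 3528/25 = 882/5

882/5


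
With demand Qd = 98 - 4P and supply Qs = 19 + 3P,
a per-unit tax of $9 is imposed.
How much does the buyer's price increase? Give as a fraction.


With a per-unit tax, the buyer's price increase depends on relative slopes.
Supply slope: d = 3, Demand slope: b = 4
Buyer's price increase = d * tax / (b + d)
= 3 * 9 / (4 + 3)
= 27 / 7 = 27/7

27/7


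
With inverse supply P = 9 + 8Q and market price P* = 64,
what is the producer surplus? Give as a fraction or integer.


Minimum supply price (at Q=0): P_min = 9
Quantity supplied at P* = 64:
Q* = (64 - 9)/8 = 55/8
PS = (1/2) * Q* * (P* - P_min)
PS = (1/2) * 55/8 * (64 - 9)
PS = (1/2) * 55/8 * 55 = 3025/16

3025/16


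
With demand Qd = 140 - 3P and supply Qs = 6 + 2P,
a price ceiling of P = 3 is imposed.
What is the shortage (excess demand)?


At P = 3:
Qd = 140 - 3*3 = 131
Qs = 6 + 2*3 = 12
Shortage = Qd - Qs = 131 - 12 = 119

119


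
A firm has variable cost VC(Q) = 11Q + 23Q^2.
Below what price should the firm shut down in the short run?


AVC(Q) = VC(Q)/Q = 11 + 23Q
AVC is increasing in Q, so minimum AVC is at Q -> 0+.
Min AVC = 11
The firm should shut down if P < 11.

11


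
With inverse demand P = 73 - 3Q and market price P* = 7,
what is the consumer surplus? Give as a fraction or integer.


Maximum willingness to pay (at Q=0): P_max = 73
Quantity demanded at P* = 7:
Q* = (73 - 7)/3 = 22
CS = (1/2) * Q* * (P_max - P*)
CS = (1/2) * 22 * (73 - 7)
CS = (1/2) * 22 * 66 = 726

726


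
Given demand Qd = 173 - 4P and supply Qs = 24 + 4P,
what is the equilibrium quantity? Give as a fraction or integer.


First find equilibrium price:
173 - 4P = 24 + 4P
P* = 149/8 = 149/8
Then substitute into demand:
Q* = 173 - 4 * 149/8 = 197/2

197/2


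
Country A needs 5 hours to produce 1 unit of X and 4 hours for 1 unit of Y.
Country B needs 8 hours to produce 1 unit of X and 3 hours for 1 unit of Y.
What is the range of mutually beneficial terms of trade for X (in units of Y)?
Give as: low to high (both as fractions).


Opportunity cost of X for Country A = hours_X / hours_Y = 5/4 = 5/4 units of Y
Opportunity cost of X for Country B = hours_X / hours_Y = 8/3 = 8/3 units of Y
Terms of trade must be between the two opportunity costs.
Range: 5/4 to 8/3

5/4 to 8/3


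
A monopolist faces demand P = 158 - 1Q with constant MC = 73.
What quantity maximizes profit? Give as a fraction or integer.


TR = P*Q = (158 - 1Q)Q = 158Q - 1Q^2
MR = dTR/dQ = 158 - 2Q
Set MR = MC:
158 - 2Q = 73
85 = 2Q
Q* = 85/2 = 85/2

85/2


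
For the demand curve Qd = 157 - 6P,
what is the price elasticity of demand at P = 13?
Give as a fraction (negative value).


dQ/dP = -6
At P = 13: Q = 157 - 6*13 = 79
E = (dQ/dP)(P/Q) = (-6)(13/79) = -78/79

-78/79


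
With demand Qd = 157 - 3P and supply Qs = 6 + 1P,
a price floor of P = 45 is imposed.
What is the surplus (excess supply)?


At P = 45:
Qd = 157 - 3*45 = 22
Qs = 6 + 1*45 = 51
Surplus = Qs - Qd = 51 - 22 = 29

29


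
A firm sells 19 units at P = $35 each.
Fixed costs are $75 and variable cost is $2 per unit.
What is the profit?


Total Revenue = P * Q = 35 * 19 = $665
Total Cost = FC + VC*Q = 75 + 2*19 = $113
Profit = TR - TC = 665 - 113 = $552

$552


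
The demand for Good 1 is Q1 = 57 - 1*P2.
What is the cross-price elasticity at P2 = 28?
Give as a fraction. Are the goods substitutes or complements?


dQ1/dP2 = -1
At P2 = 28: Q1 = 57 - 1*28 = 29
Exy = (dQ1/dP2)(P2/Q1) = -1 * 28 / 29 = -28/29
Since Exy < 0, the goods are complements.

-28/29 (complements)


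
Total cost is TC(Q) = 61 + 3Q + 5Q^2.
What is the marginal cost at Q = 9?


MC = dTC/dQ = 3 + 2*5*Q
At Q = 9:
MC = 3 + 10*9
MC = 3 + 90 = 93

93


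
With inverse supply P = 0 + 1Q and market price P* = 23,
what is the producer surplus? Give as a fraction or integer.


Minimum supply price (at Q=0): P_min = 0
Quantity supplied at P* = 23:
Q* = (23 - 0)/1 = 23
PS = (1/2) * Q* * (P* - P_min)
PS = (1/2) * 23 * (23 - 0)
PS = (1/2) * 23 * 23 = 529/2

529/2


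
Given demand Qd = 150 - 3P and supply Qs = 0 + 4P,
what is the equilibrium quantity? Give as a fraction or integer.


First find equilibrium price:
150 - 3P = 0 + 4P
P* = 150/7 = 150/7
Then substitute into demand:
Q* = 150 - 3 * 150/7 = 600/7

600/7


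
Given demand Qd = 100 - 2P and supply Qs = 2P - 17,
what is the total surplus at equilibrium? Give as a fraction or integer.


Find equilibrium: 100 - 2P = 2P - 17
100 + 17 = 4P
P* = 117/4 = 117/4
Q* = 2*117/4 - 17 = 83/2
Inverse demand: P = 50 - Q/2, so P_max = 50
Inverse supply: P = 17/2 + Q/2, so P_min = 17/2
CS = (1/2) * 83/2 * (50 - 117/4) = 6889/16
PS = (1/2) * 83/2 * (117/4 - 17/2) = 6889/16
TS = CS + PS = 6889/16 + 6889/16 = 6889/8

6889/8


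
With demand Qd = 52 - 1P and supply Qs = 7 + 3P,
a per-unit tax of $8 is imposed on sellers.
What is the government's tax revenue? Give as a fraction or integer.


With tax on sellers, new supply: Qs' = 7 + 3(P - 8)
= 3P - 17
New equilibrium quantity:
Q_new = 139/4
Tax revenue = tax * Q_new = 8 * 139/4 = 278

278


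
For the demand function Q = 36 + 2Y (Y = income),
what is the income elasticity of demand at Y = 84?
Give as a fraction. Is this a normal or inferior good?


dQ/dY = 2
At Y = 84: Q = 36 + 2*84 = 204
Ey = (dQ/dY)(Y/Q) = 2 * 84 / 204 = 14/17
Since Ey > 0, this is a normal good.

14/17 (normal good)


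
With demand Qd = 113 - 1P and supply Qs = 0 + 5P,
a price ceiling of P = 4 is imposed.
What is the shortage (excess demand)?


At P = 4:
Qd = 113 - 1*4 = 109
Qs = 0 + 5*4 = 20
Shortage = Qd - Qs = 109 - 20 = 89

89


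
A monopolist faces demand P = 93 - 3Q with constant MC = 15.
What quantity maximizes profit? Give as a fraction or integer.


TR = P*Q = (93 - 3Q)Q = 93Q - 3Q^2
MR = dTR/dQ = 93 - 6Q
Set MR = MC:
93 - 6Q = 15
78 = 6Q
Q* = 78/6 = 13

13


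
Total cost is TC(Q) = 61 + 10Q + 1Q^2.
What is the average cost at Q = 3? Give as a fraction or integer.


TC(3) = 61 + 10*3 + 1*3^2
TC(3) = 61 + 30 + 9 = 100
AC = TC/Q = 100/3 = 100/3

100/3


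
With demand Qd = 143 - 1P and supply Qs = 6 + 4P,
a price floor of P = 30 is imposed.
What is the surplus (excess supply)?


At P = 30:
Qd = 143 - 1*30 = 113
Qs = 6 + 4*30 = 126
Surplus = Qs - Qd = 126 - 113 = 13

13


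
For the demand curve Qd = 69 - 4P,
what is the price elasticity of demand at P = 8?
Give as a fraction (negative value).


dQ/dP = -4
At P = 8: Q = 69 - 4*8 = 37
E = (dQ/dP)(P/Q) = (-4)(8/37) = -32/37

-32/37


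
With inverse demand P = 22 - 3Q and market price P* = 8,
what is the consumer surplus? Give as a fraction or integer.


Maximum willingness to pay (at Q=0): P_max = 22
Quantity demanded at P* = 8:
Q* = (22 - 8)/3 = 14/3
CS = (1/2) * Q* * (P_max - P*)
CS = (1/2) * 14/3 * (22 - 8)
CS = (1/2) * 14/3 * 14 = 98/3

98/3


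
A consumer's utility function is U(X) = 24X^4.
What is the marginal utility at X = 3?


MU = dU/dX = 24*4*X^(4-1)
MU = 96*X^3
At X = 3:
MU = 96 * 3^3
MU = 96 * 27 = 2592

2592


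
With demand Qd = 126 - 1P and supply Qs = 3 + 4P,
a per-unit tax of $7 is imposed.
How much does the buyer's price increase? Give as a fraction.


With a per-unit tax, the buyer's price increase depends on relative slopes.
Supply slope: d = 4, Demand slope: b = 1
Buyer's price increase = d * tax / (b + d)
= 4 * 7 / (1 + 4)
= 28 / 5 = 28/5

28/5


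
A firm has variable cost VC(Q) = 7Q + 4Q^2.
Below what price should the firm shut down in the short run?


AVC(Q) = VC(Q)/Q = 7 + 4Q
AVC is increasing in Q, so minimum AVC is at Q -> 0+.
Min AVC = 7
The firm should shut down if P < 7.

7


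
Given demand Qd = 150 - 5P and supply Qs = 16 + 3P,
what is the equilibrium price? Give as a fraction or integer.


At equilibrium, Qd = Qs.
150 - 5P = 16 + 3P
150 - 16 = 5P + 3P
134 = 8P
P* = 134/8 = 67/4

67/4


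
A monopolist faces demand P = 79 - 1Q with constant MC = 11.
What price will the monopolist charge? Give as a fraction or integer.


MR = 79 - 2Q
Set MR = MC: 79 - 2Q = 11
Q* = 34
Substitute into demand:
P* = 79 - 1*34 = 45

45


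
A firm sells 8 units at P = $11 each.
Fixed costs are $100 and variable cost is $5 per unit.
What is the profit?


Total Revenue = P * Q = 11 * 8 = $88
Total Cost = FC + VC*Q = 100 + 5*8 = $140
Profit = TR - TC = 88 - 140 = $-52

$-52


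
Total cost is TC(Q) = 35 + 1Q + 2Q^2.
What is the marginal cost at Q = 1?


MC = dTC/dQ = 1 + 2*2*Q
At Q = 1:
MC = 1 + 4*1
MC = 1 + 4 = 5

5


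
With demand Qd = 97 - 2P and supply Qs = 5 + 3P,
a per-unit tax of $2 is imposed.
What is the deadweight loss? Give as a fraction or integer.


Pre-tax equilibrium quantity: Q* = 301/5
Post-tax equilibrium quantity: Q_tax = 289/5
Reduction in quantity: Q* - Q_tax = 12/5
DWL = (1/2) * tax * (Q* - Q_tax)
DWL = (1/2) * 2 * 12/5 = 12/5

12/5


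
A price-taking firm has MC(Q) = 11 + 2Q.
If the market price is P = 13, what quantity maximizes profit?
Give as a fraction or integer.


In perfect competition, profit is maximized where P = MC.
13 = 11 + 2Q
2 = 2Q
Q* = 2/2 = 1

1


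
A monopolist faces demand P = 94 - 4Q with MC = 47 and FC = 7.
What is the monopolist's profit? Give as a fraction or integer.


MR = MC: 94 - 8Q = 47
Q* = 47/8
P* = 94 - 4*47/8 = 141/2
Profit = (P* - MC)*Q* - FC
= (141/2 - 47)*47/8 - 7
= 47/2*47/8 - 7
= 2209/16 - 7 = 2097/16

2097/16


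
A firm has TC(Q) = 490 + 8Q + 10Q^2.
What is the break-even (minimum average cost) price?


AC(Q) = 490/Q + 8 + 10Q
To minimize: dAC/dQ = -490/Q^2 + 10 = 0
Q^2 = 490/10 = 49
Q* = 7
Min AC = 490/7 + 8 + 10*7
Min AC = 70 + 8 + 70 = 148

148


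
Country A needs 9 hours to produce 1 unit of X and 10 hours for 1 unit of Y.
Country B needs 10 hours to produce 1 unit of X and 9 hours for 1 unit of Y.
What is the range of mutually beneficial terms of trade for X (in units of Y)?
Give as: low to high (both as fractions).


Opportunity cost of X for Country A = hours_X / hours_Y = 9/10 = 9/10 units of Y
Opportunity cost of X for Country B = hours_X / hours_Y = 10/9 = 10/9 units of Y
Terms of trade must be between the two opportunity costs.
Range: 9/10 to 10/9

9/10 to 10/9


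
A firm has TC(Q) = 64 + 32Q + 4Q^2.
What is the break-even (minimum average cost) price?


AC(Q) = 64/Q + 32 + 4Q
To minimize: dAC/dQ = -64/Q^2 + 4 = 0
Q^2 = 64/4 = 16
Q* = 4
Min AC = 64/4 + 32 + 4*4
Min AC = 16 + 32 + 16 = 64

64


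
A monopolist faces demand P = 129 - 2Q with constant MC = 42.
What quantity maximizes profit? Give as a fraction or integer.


TR = P*Q = (129 - 2Q)Q = 129Q - 2Q^2
MR = dTR/dQ = 129 - 4Q
Set MR = MC:
129 - 4Q = 42
87 = 4Q
Q* = 87/4 = 87/4

87/4


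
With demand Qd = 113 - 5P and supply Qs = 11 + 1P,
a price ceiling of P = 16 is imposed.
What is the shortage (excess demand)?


At P = 16:
Qd = 113 - 5*16 = 33
Qs = 11 + 1*16 = 27
Shortage = Qd - Qs = 33 - 27 = 6

6


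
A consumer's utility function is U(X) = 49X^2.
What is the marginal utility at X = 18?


MU = dU/dX = 49*2*X^(2-1)
MU = 98*X^1
At X = 18:
MU = 98 * 18^1
MU = 98 * 18 = 1764

1764


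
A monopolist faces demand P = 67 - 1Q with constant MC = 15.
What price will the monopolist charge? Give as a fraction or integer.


MR = 67 - 2Q
Set MR = MC: 67 - 2Q = 15
Q* = 26
Substitute into demand:
P* = 67 - 1*26 = 41

41


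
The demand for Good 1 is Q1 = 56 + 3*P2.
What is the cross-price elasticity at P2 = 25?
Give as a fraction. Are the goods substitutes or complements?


dQ1/dP2 = 3
At P2 = 25: Q1 = 56 + 3*25 = 131
Exy = (dQ1/dP2)(P2/Q1) = 3 * 25 / 131 = 75/131
Since Exy > 0, the goods are substitutes.

75/131 (substitutes)


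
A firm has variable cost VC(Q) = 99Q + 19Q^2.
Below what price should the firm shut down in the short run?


AVC(Q) = VC(Q)/Q = 99 + 19Q
AVC is increasing in Q, so minimum AVC is at Q -> 0+.
Min AVC = 99
The firm should shut down if P < 99.

99


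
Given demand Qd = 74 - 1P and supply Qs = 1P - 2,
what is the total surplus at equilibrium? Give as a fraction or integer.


Find equilibrium: 74 - 1P = 1P - 2
74 + 2 = 2P
P* = 76/2 = 38
Q* = 1*38 - 2 = 36
Inverse demand: P = 74 - Q/1, so P_max = 74
Inverse supply: P = 2 + Q/1, so P_min = 2
CS = (1/2) * 36 * (74 - 38) = 648
PS = (1/2) * 36 * (38 - 2) = 648
TS = CS + PS = 648 + 648 = 1296

1296


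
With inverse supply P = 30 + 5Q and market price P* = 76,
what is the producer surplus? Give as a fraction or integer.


Minimum supply price (at Q=0): P_min = 30
Quantity supplied at P* = 76:
Q* = (76 - 30)/5 = 46/5
PS = (1/2) * Q* * (P* - P_min)
PS = (1/2) * 46/5 * (76 - 30)
PS = (1/2) * 46/5 * 46 = 1058/5

1058/5


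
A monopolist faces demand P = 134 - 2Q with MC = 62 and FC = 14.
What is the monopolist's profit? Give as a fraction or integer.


MR = MC: 134 - 4Q = 62
Q* = 18
P* = 134 - 2*18 = 98
Profit = (P* - MC)*Q* - FC
= (98 - 62)*18 - 14
= 36*18 - 14
= 648 - 14 = 634

634


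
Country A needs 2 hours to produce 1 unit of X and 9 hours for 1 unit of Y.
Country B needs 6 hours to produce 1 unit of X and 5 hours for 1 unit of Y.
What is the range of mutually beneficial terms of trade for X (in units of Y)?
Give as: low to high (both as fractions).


Opportunity cost of X for Country A = hours_X / hours_Y = 2/9 = 2/9 units of Y
Opportunity cost of X for Country B = hours_X / hours_Y = 6/5 = 6/5 units of Y
Terms of trade must be between the two opportunity costs.
Range: 2/9 to 6/5

2/9 to 6/5


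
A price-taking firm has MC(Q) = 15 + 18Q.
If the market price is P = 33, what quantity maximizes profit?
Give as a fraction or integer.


In perfect competition, profit is maximized where P = MC.
33 = 15 + 18Q
18 = 18Q
Q* = 18/18 = 1

1


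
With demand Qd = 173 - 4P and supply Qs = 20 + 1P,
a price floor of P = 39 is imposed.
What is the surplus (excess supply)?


At P = 39:
Qd = 173 - 4*39 = 17
Qs = 20 + 1*39 = 59
Surplus = Qs - Qd = 59 - 17 = 42

42


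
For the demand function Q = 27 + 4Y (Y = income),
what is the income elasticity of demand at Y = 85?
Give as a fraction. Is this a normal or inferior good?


dQ/dY = 4
At Y = 85: Q = 27 + 4*85 = 367
Ey = (dQ/dY)(Y/Q) = 4 * 85 / 367 = 340/367
Since Ey > 0, this is a normal good.

340/367 (normal good)


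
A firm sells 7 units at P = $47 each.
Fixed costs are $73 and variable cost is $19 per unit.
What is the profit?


Total Revenue = P * Q = 47 * 7 = $329
Total Cost = FC + VC*Q = 73 + 19*7 = $206
Profit = TR - TC = 329 - 206 = $123

$123


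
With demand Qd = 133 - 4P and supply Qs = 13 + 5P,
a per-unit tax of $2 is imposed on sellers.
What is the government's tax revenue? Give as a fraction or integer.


With tax on sellers, new supply: Qs' = 13 + 5(P - 2)
= 3 + 5P
New equilibrium quantity:
Q_new = 677/9
Tax revenue = tax * Q_new = 2 * 677/9 = 1354/9

1354/9


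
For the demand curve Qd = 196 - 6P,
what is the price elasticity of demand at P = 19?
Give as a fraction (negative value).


dQ/dP = -6
At P = 19: Q = 196 - 6*19 = 82
E = (dQ/dP)(P/Q) = (-6)(19/82) = -57/41

-57/41


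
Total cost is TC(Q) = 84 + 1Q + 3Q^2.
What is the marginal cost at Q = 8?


MC = dTC/dQ = 1 + 2*3*Q
At Q = 8:
MC = 1 + 6*8
MC = 1 + 48 = 49

49


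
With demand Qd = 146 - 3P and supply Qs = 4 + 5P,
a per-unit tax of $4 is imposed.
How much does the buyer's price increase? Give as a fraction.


With a per-unit tax, the buyer's price increase depends on relative slopes.
Supply slope: d = 5, Demand slope: b = 3
Buyer's price increase = d * tax / (b + d)
= 5 * 4 / (3 + 5)
= 20 / 8 = 5/2

5/2


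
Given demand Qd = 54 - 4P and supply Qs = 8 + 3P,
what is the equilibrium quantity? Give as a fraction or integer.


First find equilibrium price:
54 - 4P = 8 + 3P
P* = 46/7 = 46/7
Then substitute into demand:
Q* = 54 - 4 * 46/7 = 194/7

194/7


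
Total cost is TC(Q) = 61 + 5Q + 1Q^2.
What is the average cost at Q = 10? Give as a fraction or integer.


TC(10) = 61 + 5*10 + 1*10^2
TC(10) = 61 + 50 + 100 = 211
AC = TC/Q = 211/10 = 211/10

211/10


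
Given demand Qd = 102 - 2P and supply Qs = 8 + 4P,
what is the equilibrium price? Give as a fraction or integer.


At equilibrium, Qd = Qs.
102 - 2P = 8 + 4P
102 - 8 = 2P + 4P
94 = 6P
P* = 94/6 = 47/3

47/3


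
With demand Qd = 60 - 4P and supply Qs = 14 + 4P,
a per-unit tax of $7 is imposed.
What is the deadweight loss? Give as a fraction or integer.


Pre-tax equilibrium quantity: Q* = 37
Post-tax equilibrium quantity: Q_tax = 23
Reduction in quantity: Q* - Q_tax = 14
DWL = (1/2) * tax * (Q* - Q_tax)
DWL = (1/2) * 7 * 14 = 49

49


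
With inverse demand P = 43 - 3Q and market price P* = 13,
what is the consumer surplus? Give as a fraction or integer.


Maximum willingness to pay (at Q=0): P_max = 43
Quantity demanded at P* = 13:
Q* = (43 - 13)/3 = 10
CS = (1/2) * Q* * (P_max - P*)
CS = (1/2) * 10 * (43 - 13)
CS = (1/2) * 10 * 30 = 150

150


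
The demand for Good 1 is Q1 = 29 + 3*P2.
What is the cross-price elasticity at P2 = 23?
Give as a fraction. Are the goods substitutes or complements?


dQ1/dP2 = 3
At P2 = 23: Q1 = 29 + 3*23 = 98
Exy = (dQ1/dP2)(P2/Q1) = 3 * 23 / 98 = 69/98
Since Exy > 0, the goods are substitutes.

69/98 (substitutes)


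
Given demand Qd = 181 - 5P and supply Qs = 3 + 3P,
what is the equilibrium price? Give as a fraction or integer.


At equilibrium, Qd = Qs.
181 - 5P = 3 + 3P
181 - 3 = 5P + 3P
178 = 8P
P* = 178/8 = 89/4

89/4


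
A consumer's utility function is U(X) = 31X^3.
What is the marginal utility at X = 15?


MU = dU/dX = 31*3*X^(3-1)
MU = 93*X^2
At X = 15:
MU = 93 * 15^2
MU = 93 * 225 = 20925

20925


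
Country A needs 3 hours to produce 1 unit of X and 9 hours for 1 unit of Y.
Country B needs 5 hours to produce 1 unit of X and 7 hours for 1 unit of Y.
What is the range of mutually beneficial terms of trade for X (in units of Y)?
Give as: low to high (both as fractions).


Opportunity cost of X for Country A = hours_X / hours_Y = 3/9 = 1/3 units of Y
Opportunity cost of X for Country B = hours_X / hours_Y = 5/7 = 5/7 units of Y
Terms of trade must be between the two opportunity costs.
Range: 1/3 to 5/7

1/3 to 5/7


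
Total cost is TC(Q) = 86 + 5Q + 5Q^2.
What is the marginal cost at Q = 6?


MC = dTC/dQ = 5 + 2*5*Q
At Q = 6:
MC = 5 + 10*6
MC = 5 + 60 = 65

65


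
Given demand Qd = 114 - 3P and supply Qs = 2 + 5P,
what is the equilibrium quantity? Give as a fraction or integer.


First find equilibrium price:
114 - 3P = 2 + 5P
P* = 112/8 = 14
Then substitute into demand:
Q* = 114 - 3 * 14 = 72

72


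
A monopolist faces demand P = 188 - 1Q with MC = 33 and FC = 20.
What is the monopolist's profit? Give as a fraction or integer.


MR = MC: 188 - 2Q = 33
Q* = 155/2
P* = 188 - 1*155/2 = 221/2
Profit = (P* - MC)*Q* - FC
= (221/2 - 33)*155/2 - 20
= 155/2*155/2 - 20
= 24025/4 - 20 = 23945/4

23945/4


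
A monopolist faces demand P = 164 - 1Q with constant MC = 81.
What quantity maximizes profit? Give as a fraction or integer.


TR = P*Q = (164 - 1Q)Q = 164Q - 1Q^2
MR = dTR/dQ = 164 - 2Q
Set MR = MC:
164 - 2Q = 81
83 = 2Q
Q* = 83/2 = 83/2

83/2


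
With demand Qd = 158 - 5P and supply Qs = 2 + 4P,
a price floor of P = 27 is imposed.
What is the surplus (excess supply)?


At P = 27:
Qd = 158 - 5*27 = 23
Qs = 2 + 4*27 = 110
Surplus = Qs - Qd = 110 - 23 = 87

87


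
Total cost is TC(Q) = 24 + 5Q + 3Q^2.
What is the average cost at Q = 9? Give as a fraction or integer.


TC(9) = 24 + 5*9 + 3*9^2
TC(9) = 24 + 45 + 243 = 312
AC = TC/Q = 312/9 = 104/3

104/3


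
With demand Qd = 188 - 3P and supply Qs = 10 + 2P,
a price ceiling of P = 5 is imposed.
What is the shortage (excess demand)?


At P = 5:
Qd = 188 - 3*5 = 173
Qs = 10 + 2*5 = 20
Shortage = Qd - Qs = 173 - 20 = 153

153


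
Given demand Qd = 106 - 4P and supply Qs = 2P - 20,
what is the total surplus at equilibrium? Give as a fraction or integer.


Find equilibrium: 106 - 4P = 2P - 20
106 + 20 = 6P
P* = 126/6 = 21
Q* = 2*21 - 20 = 22
Inverse demand: P = 53/2 - Q/4, so P_max = 53/2
Inverse supply: P = 10 + Q/2, so P_min = 10
CS = (1/2) * 22 * (53/2 - 21) = 121/2
PS = (1/2) * 22 * (21 - 10) = 121
TS = CS + PS = 121/2 + 121 = 363/2

363/2


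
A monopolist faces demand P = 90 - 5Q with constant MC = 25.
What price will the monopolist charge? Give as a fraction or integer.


MR = 90 - 10Q
Set MR = MC: 90 - 10Q = 25
Q* = 13/2
Substitute into demand:
P* = 90 - 5*13/2 = 115/2

115/2


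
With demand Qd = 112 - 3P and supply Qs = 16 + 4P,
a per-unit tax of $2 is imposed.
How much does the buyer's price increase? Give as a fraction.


With a per-unit tax, the buyer's price increase depends on relative slopes.
Supply slope: d = 4, Demand slope: b = 3
Buyer's price increase = d * tax / (b + d)
= 4 * 2 / (3 + 4)
= 8 / 7 = 8/7

8/7


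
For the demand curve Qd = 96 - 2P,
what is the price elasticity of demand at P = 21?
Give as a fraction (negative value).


dQ/dP = -2
At P = 21: Q = 96 - 2*21 = 54
E = (dQ/dP)(P/Q) = (-2)(21/54) = -7/9

-7/9


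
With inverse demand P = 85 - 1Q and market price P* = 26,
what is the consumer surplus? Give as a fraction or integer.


Maximum willingness to pay (at Q=0): P_max = 85
Quantity demanded at P* = 26:
Q* = (85 - 26)/1 = 59
CS = (1/2) * Q* * (P_max - P*)
CS = (1/2) * 59 * (85 - 26)
CS = (1/2) * 59 * 59 = 3481/2

3481/2


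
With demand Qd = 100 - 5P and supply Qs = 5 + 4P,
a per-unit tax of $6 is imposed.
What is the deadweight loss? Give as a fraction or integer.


Pre-tax equilibrium quantity: Q* = 425/9
Post-tax equilibrium quantity: Q_tax = 305/9
Reduction in quantity: Q* - Q_tax = 40/3
DWL = (1/2) * tax * (Q* - Q_tax)
DWL = (1/2) * 6 * 40/3 = 40

40


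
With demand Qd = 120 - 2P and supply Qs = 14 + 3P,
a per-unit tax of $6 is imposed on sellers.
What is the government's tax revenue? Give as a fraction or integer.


With tax on sellers, new supply: Qs' = 14 + 3(P - 6)
= 3P - 4
New equilibrium quantity:
Q_new = 352/5
Tax revenue = tax * Q_new = 6 * 352/5 = 2112/5

2112/5


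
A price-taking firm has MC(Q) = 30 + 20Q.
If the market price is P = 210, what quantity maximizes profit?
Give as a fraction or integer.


In perfect competition, profit is maximized where P = MC.
210 = 30 + 20Q
180 = 20Q
Q* = 180/20 = 9

9


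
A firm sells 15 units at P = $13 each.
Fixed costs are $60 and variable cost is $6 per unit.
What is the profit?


Total Revenue = P * Q = 13 * 15 = $195
Total Cost = FC + VC*Q = 60 + 6*15 = $150
Profit = TR - TC = 195 - 150 = $45

$45


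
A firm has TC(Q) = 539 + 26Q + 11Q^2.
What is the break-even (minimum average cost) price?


AC(Q) = 539/Q + 26 + 11Q
To minimize: dAC/dQ = -539/Q^2 + 11 = 0
Q^2 = 539/11 = 49
Q* = 7
Min AC = 539/7 + 26 + 11*7
Min AC = 77 + 26 + 77 = 180

180


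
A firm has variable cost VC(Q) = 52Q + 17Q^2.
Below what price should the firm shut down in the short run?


AVC(Q) = VC(Q)/Q = 52 + 17Q
AVC is increasing in Q, so minimum AVC is at Q -> 0+.
Min AVC = 52
The firm should shut down if P < 52.

52


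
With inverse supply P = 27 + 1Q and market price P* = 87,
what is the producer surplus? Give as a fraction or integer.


Minimum supply price (at Q=0): P_min = 27
Quantity supplied at P* = 87:
Q* = (87 - 27)/1 = 60
PS = (1/2) * Q* * (P* - P_min)
PS = (1/2) * 60 * (87 - 27)
PS = (1/2) * 60 * 60 = 1800

1800


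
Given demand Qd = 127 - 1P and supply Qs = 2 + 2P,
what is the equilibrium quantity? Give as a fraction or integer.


First find equilibrium price:
127 - 1P = 2 + 2P
P* = 125/3 = 125/3
Then substitute into demand:
Q* = 127 - 1 * 125/3 = 256/3

256/3


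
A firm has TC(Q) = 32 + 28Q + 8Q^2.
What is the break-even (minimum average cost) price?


AC(Q) = 32/Q + 28 + 8Q
To minimize: dAC/dQ = -32/Q^2 + 8 = 0
Q^2 = 32/8 = 4
Q* = 2
Min AC = 32/2 + 28 + 8*2
Min AC = 16 + 28 + 16 = 60

60


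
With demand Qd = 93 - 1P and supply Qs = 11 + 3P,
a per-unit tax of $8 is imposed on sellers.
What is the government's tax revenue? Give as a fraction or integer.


With tax on sellers, new supply: Qs' = 11 + 3(P - 8)
= 3P - 13
New equilibrium quantity:
Q_new = 133/2
Tax revenue = tax * Q_new = 8 * 133/2 = 532

532


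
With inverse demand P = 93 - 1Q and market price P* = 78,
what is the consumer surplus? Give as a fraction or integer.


Maximum willingness to pay (at Q=0): P_max = 93
Quantity demanded at P* = 78:
Q* = (93 - 78)/1 = 15
CS = (1/2) * Q* * (P_max - P*)
CS = (1/2) * 15 * (93 - 78)
CS = (1/2) * 15 * 15 = 225/2

225/2


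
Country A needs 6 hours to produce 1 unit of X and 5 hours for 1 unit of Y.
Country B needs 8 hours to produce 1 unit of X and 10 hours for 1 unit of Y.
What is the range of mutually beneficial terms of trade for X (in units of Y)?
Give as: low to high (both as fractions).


Opportunity cost of X for Country A = hours_X / hours_Y = 6/5 = 6/5 units of Y
Opportunity cost of X for Country B = hours_X / hours_Y = 8/10 = 4/5 units of Y
Terms of trade must be between the two opportunity costs.
Range: 4/5 to 6/5

4/5 to 6/5


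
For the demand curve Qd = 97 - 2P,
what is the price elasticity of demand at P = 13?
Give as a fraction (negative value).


dQ/dP = -2
At P = 13: Q = 97 - 2*13 = 71
E = (dQ/dP)(P/Q) = (-2)(13/71) = -26/71

-26/71


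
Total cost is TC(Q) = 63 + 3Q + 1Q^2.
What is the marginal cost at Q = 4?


MC = dTC/dQ = 3 + 2*1*Q
At Q = 4:
MC = 3 + 2*4
MC = 3 + 8 = 11

11


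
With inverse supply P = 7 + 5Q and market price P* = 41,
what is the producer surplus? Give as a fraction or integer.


Minimum supply price (at Q=0): P_min = 7
Quantity supplied at P* = 41:
Q* = (41 - 7)/5 = 34/5
PS = (1/2) * Q* * (P* - P_min)
PS = (1/2) * 34/5 * (41 - 7)
PS = (1/2) * 34/5 * 34 = 578/5

578/5


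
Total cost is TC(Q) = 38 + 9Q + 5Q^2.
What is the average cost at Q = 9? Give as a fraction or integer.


TC(9) = 38 + 9*9 + 5*9^2
TC(9) = 38 + 81 + 405 = 524
AC = TC/Q = 524/9 = 524/9

524/9


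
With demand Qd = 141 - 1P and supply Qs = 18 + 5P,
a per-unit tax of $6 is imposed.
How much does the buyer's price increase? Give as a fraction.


With a per-unit tax, the buyer's price increase depends on relative slopes.
Supply slope: d = 5, Demand slope: b = 1
Buyer's price increase = d * tax / (b + d)
= 5 * 6 / (1 + 5)
= 30 / 6 = 5

5


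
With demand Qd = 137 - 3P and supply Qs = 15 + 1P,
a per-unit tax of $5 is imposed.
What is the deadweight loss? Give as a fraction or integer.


Pre-tax equilibrium quantity: Q* = 91/2
Post-tax equilibrium quantity: Q_tax = 167/4
Reduction in quantity: Q* - Q_tax = 15/4
DWL = (1/2) * tax * (Q* - Q_tax)
DWL = (1/2) * 5 * 15/4 = 75/8

75/8
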